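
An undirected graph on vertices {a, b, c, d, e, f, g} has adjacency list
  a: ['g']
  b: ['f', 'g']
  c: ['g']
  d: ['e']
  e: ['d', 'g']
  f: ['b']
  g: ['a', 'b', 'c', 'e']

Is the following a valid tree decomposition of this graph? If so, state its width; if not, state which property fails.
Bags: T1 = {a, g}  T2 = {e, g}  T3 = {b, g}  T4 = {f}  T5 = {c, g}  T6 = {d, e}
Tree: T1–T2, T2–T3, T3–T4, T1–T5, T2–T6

No — edge (b,f) lies in no bag.

A tree decomposition must satisfy three properties: every vertex lies in some bag; for every edge, both endpoints lie together in some bag; and for every vertex, the bags containing it form a connected subtree. Here edge (b,f) lies in no bag, so the decomposition is invalid.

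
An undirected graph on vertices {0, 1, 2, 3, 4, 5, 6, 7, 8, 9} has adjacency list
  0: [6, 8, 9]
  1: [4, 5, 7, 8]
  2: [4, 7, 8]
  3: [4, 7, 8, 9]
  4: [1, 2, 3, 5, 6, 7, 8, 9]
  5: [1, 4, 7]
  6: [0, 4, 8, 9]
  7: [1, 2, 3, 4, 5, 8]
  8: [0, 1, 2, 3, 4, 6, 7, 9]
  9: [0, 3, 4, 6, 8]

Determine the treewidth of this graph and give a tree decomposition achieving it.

The largest bag has 4 vertices, giving width 3; this decomposition certifies tw(G) ≤ 3. For the lower bound, the 4 vertices {0, 6, 8, 9} are pairwise adjacent, and any tree decomposition puts a clique entirely inside one bag — forcing width ≥ 3. Therefore the treewidth is 3.

Treewidth 3.
Bags: B1 = {3, 4, 8, 9}  B2 = {4, 6, 8, 9}  B3 = {3, 4, 7, 8}  B4 = {2, 4, 7, 8}  B5 = {1, 4, 7, 8}  B6 = {1, 4, 5, 7}  B7 = {0, 6, 8, 9}
Tree: B1–B2, B1–B3, B3–B4, B4–B5, B5–B6, B2–B7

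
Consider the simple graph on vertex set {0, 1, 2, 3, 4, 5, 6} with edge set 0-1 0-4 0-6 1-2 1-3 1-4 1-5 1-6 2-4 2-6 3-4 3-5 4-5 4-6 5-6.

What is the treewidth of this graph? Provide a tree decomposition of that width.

Treewidth 3.
Bags: B1 = {0, 1, 4, 6}  B2 = {1, 4, 5, 6}  B3 = {1, 2, 4, 6}  B4 = {1, 3, 4, 5}
Tree: B1–B2, B2–B3, B2–B4

Each bag holds 4 vertices, so the decomposition has width 3, which upper-bounds the treewidth. Conversely, {1, 3, 4, 5} is a clique of size 4, and the vertices of any clique must share a bag in every tree decomposition; so some bag has ≥ 4 vertices and tw(G) ≥ 3. Combining the bounds, tw(G) = 3.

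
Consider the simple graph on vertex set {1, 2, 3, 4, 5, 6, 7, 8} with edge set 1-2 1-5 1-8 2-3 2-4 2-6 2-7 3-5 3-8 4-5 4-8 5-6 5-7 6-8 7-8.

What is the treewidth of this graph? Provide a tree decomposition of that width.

Treewidth 3.
One optimal decomposition is:
Bags: B1 = {1, 2, 5, 8}  B2 = {2, 4, 5, 8}  B3 = {2, 5, 6, 8}  B4 = {2, 3, 5, 8}  B5 = {2, 5, 7, 8}
Tree: B1–B2, B2–B3, B3–B4, B4–B5

Every bag has size at most 4, so the width is 4 − 1 = 3 and tw(G) ≤ 3. For the lower bound: the 4 vertex sets {1,2}, {4,8}, {5}, {6} are disjoint, each induces a connected subgraph, and every pair is joined by at least one edge of G. Contracting each set to a single vertex therefore yields K_{4} as a minor, and since treewidth is minor-monotone, tw(G) ≥ tw(K_{4}) = 3. Hence tw(G) = 3 exactly.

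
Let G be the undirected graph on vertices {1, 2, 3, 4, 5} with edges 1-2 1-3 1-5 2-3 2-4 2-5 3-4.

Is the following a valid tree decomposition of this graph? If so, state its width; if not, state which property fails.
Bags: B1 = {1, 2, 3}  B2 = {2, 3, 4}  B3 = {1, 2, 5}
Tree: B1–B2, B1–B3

Yes; width 2.

Vertex coverage: the bags together contain {1, 2, 3, 4, 5}, the full vertex set. Edge coverage: each edge of G has both endpoints in at least one bag. Running intersection: for every vertex, the bags containing it form a connected subtree. All three properties hold, so this is a valid tree decomposition of width max|bag| − 1 = 2, and hence tw(G) ≤ 2.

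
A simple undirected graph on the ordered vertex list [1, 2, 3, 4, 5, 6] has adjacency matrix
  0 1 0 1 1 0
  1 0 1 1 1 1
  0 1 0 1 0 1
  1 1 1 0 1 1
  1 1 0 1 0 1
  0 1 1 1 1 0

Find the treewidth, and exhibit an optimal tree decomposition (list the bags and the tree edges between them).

Every bag has size at most 4, so the width is 4 − 1 = 3 and tw(G) ≤ 3. For the lower bound, the 4 vertices {2, 3, 4, 6} are pairwise adjacent, and any tree decomposition puts a clique entirely inside one bag — forcing width ≥ 3. Hence tw(G) = 3 exactly.

Treewidth 3.
One optimal decomposition is:
Bags: B1 = {1, 2, 4, 5}  B2 = {2, 4, 5, 6}  B3 = {2, 3, 4, 6}
Tree: B1–B2, B2–B3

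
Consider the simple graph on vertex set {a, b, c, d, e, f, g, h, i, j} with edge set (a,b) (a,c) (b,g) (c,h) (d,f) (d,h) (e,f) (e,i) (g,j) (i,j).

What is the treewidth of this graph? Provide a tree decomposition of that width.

The largest bag has 3 vertices, giving width 2; this decomposition certifies tw(G) ≤ 2. Since d–f–e–i–j–g–b–a–c–h–d is a cycle in G, G is not acyclic. Forests are exactly the graphs of treewidth ≤ 1, so tw(G) ≥ 2. Combining the bounds, tw(G) = 2.

Treewidth 2.
Bags: B1 = {d, e, f}  B2 = {d, e, i}  B3 = {d, i, j}  B4 = {d, g, j}  B5 = {b, d, g}  B6 = {a, b, d}  B7 = {a, c, d}  B8 = {c, d, h}
Tree: B1–B2, B2–B3, B3–B4, B4–B5, B5–B6, B6–B7, B7–B8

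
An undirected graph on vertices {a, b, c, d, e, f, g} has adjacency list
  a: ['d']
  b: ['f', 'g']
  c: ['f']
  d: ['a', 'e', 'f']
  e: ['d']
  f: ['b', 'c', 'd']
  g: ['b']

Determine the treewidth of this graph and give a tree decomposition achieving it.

Treewidth 1.
One optimal decomposition is:
Bags: B1 = {a, d}  B2 = {d, e}  B3 = {d, f}  B4 = {b, f}  B5 = {c, f}  B6 = {b, g}
Tree: B1–B2, B2–B3, B3–B4, B4–B5, B4–B6

Each bag holds 2 vertices, so the decomposition has width 1, which upper-bounds the treewidth. G has an edge, so its treewidth is at least 1. Therefore the treewidth is 1.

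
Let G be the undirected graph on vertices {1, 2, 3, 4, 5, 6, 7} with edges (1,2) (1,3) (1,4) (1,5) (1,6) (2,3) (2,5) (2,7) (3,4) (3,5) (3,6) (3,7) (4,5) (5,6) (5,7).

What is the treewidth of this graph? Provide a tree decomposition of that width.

Treewidth 3.
One such decomposition:
Bags: B1 = {2, 3, 5, 7}  B2 = {1, 2, 3, 5}  B3 = {1, 3, 5, 6}  B4 = {1, 3, 4, 5}
Tree: B1–B2, B2–B3, B2–B4

Each bag holds 4 vertices, so the decomposition has width 3, which upper-bounds the treewidth. Conversely, {1, 2, 3, 5} is a clique of size 4, and the vertices of any clique must share a bag in every tree decomposition; so some bag has ≥ 4 vertices and tw(G) ≥ 3. The upper and lower bounds meet at 3, so that is the treewidth.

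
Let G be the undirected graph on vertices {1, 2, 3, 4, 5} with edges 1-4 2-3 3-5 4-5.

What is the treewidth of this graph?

1

A width-1 tree decomposition is:
Bags: B1 = {2, 3}  B2 = {3, 5}  B3 = {4, 5}  B4 = {1, 4}
Tree: B1–B2, B2–B3, B3–B4
Each bag holds 2 vertices, so the decomposition has width 1, which upper-bounds the treewidth. Any graph with an edge has treewidth ≥ 1, and G has the edge 2–3. Combining the bounds, tw(G) = 1.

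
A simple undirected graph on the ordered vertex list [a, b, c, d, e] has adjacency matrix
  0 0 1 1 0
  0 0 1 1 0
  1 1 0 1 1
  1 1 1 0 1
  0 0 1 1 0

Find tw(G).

2

A width-2 tree decomposition is:
Bags: B1 = {a, c, d}  B2 = {c, d, e}  B3 = {b, c, d}
Tree: B1–B2, B2–B3
The largest bag has 3 vertices, giving width 2; this decomposition certifies tw(G) ≤ 2. Conversely, {c, d, e} is a clique of size 3, and the vertices of any clique must share a bag in every tree decomposition; so some bag has ≥ 3 vertices and tw(G) ≥ 2. Therefore the treewidth is 2.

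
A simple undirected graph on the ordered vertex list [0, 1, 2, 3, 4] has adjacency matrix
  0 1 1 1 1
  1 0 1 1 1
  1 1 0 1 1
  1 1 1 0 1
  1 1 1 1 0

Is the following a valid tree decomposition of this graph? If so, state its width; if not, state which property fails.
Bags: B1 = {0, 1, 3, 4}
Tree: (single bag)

A tree decomposition must satisfy three properties: every vertex lies in some bag; for every edge, both endpoints lie together in some bag; and for every vertex, the bags containing it form a connected subtree. Here vertex 2 appears in no bag, so the decomposition is invalid.

No — vertex 2 appears in no bag.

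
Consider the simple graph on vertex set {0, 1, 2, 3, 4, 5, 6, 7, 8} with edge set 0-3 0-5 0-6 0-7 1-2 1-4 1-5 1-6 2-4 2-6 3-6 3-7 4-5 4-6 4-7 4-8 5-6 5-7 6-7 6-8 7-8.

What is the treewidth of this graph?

3

A width-3 tree decomposition is:
Bags: B1 = {1, 4, 5, 6}  B2 = {4, 5, 6, 7}  B3 = {4, 6, 7, 8}  B4 = {0, 5, 6, 7}  B5 = {0, 3, 6, 7}  B6 = {1, 2, 4, 6}
Tree: B1–B2, B2–B3, B2–B4, B4–B5, B1–B6
Every bag has size at most 4, so the width is 4 − 1 = 3 and tw(G) ≤ 3. For the lower bound, the 4 vertices {0, 3, 6, 7} are pairwise adjacent, and any tree decomposition puts a clique entirely inside one bag — forcing width ≥ 3. Hence tw(G) = 3 exactly.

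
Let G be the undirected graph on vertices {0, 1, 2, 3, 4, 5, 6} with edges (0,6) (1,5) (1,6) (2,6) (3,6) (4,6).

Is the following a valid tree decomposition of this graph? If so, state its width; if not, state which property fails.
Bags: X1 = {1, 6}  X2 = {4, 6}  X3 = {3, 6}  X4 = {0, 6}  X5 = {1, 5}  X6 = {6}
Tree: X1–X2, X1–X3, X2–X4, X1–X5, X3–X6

A tree decomposition must satisfy three properties: every vertex lies in some bag; for every edge, both endpoints lie together in some bag; and for every vertex, the bags containing it form a connected subtree. Here vertex 2 appears in no bag, so the decomposition is invalid.

No — vertex 2 appears in no bag.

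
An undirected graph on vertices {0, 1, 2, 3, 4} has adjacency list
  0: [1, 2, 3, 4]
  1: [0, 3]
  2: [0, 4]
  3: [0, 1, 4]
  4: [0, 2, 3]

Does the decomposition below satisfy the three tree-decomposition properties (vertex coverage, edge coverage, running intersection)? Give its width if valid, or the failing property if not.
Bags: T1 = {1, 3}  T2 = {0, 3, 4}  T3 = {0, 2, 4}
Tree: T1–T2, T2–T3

A tree decomposition must satisfy three properties: every vertex lies in some bag; for every edge, both endpoints lie together in some bag; and for every vertex, the bags containing it form a connected subtree. Here edge (0,1) lies in no bag, so the decomposition is invalid.

No — edge (0,1) lies in no bag.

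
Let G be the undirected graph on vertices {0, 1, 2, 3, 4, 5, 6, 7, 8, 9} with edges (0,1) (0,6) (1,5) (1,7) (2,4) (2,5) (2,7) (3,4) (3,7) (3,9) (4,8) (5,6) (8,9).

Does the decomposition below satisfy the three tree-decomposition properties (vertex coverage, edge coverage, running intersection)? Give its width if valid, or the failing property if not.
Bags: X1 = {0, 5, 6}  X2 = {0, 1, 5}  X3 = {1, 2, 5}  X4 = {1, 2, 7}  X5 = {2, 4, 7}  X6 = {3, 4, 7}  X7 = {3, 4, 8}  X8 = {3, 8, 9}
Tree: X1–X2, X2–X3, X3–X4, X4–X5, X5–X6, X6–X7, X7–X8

Yes; width 2.

Checking the three conditions: (i) the bags cover all of {0, 1, 2, 3, 4, 5, 6, 7, 8, 9}; (ii) for each edge, some bag contains both endpoints; (iii) the bags containing any fixed vertex form a subtree. All hold, so the decomposition is valid with width 3 − 1 = 2.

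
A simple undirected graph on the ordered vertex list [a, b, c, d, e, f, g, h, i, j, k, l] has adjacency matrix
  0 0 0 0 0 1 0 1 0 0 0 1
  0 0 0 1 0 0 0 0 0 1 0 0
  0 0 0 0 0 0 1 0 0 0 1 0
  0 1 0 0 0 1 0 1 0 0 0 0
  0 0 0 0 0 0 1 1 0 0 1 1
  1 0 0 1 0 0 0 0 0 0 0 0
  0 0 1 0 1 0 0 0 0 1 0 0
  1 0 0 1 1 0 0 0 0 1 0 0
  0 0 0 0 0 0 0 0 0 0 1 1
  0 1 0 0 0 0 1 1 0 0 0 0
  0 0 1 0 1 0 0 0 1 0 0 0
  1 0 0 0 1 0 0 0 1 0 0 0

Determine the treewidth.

3

A width-3 tree decomposition is:
Bags: B1 = {c, i, k, l}  B2 = {c, e, k, l}  B3 = {c, e, g, l}  B4 = {a, e, g, l}  B5 = {a, e, g, h}  B6 = {a, g, h, j}  B7 = {a, f, h, j}  B8 = {d, f, h, j}  B9 = {b, d, f, j}
Tree: B1–B2, B2–B3, B3–B4, B4–B5, B5–B6, B6–B7, B7–B8, B8–B9
Each bag holds 4 vertices, so the decomposition has width 3, which upper-bounds the treewidth. For the lower bound: the 4 vertex sets {c,i,k}, {l}, {e}, {a,g,h,j} are disjoint, each induces a connected subgraph, and every pair is joined by at least one edge of G. Contracting each set to a single vertex therefore yields K_{4} as a minor, and since treewidth is minor-monotone, tw(G) ≥ tw(K_{4}) = 3. Combining the bounds, tw(G) = 3.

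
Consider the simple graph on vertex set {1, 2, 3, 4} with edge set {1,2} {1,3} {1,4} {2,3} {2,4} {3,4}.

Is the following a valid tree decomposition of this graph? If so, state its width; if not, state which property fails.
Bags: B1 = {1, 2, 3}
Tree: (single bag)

A tree decomposition must satisfy three properties: every vertex lies in some bag; for every edge, both endpoints lie together in some bag; and for every vertex, the bags containing it form a connected subtree. Here vertex 4 appears in no bag, so the decomposition is invalid.

No — vertex 4 appears in no bag.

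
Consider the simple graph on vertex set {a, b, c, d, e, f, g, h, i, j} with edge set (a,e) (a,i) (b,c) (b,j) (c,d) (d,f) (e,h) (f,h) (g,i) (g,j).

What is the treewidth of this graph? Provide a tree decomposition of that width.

Treewidth 2.
One optimal decomposition is:
Bags: B1 = {c, d, f}  B2 = {c, f, h}  B3 = {c, e, h}  B4 = {a, c, e}  B5 = {a, c, i}  B6 = {c, g, i}  B7 = {c, g, j}  B8 = {b, c, j}
Tree: B1–B2, B2–B3, B3–B4, B4–B5, B5–B6, B6–B7, B7–B8

Each bag holds 3 vertices, so the decomposition has width 2, which upper-bounds the treewidth. Since c–d–f–h–e–a–i–g–j–b–c is a cycle in G, G is not acyclic. Forests are exactly the graphs of treewidth ≤ 1, so tw(G) ≥ 2. Hence tw(G) = 2 exactly.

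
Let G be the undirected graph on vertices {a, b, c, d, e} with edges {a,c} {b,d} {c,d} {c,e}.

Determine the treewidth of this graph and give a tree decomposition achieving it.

Each bag holds 2 vertices, so the decomposition has width 1, which upper-bounds the treewidth. Since G has at least one edge (e.g. c–a), it is not an edgeless graph, so tw(G) ≥ 1. Therefore the treewidth is 1.

Treewidth 1.
One optimal decomposition is:
Bags: B1 = {a, c}  B2 = {c, e}  B3 = {c, d}  B4 = {b, d}
Tree: B1–B2, B2–B3, B3–B4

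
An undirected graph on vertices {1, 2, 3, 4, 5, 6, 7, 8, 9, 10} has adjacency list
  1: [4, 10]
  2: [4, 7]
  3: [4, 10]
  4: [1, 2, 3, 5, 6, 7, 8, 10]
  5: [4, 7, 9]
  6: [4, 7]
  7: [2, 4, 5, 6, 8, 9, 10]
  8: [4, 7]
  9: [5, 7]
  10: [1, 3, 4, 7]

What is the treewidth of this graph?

A width-2 tree decomposition is:
Bags: B1 = {2, 4, 7}  B2 = {4, 7, 8}  B3 = {4, 7, 10}  B4 = {4, 6, 7}  B5 = {4, 5, 7}  B6 = {1, 4, 10}  B7 = {3, 4, 10}  B8 = {5, 7, 9}
Tree: B1–B2, B2–B3, B2–B4, B1–B5, B3–B6, B3–B7, B5–B8
Every bag has size at most 3, so the width is 3 − 1 = 2 and tw(G) ≤ 2. Conversely, {5, 7, 9} is a clique of size 3, and the vertices of any clique must share a bag in every tree decomposition; so some bag has ≥ 3 vertices and tw(G) ≥ 2. Therefore the treewidth is 2.

2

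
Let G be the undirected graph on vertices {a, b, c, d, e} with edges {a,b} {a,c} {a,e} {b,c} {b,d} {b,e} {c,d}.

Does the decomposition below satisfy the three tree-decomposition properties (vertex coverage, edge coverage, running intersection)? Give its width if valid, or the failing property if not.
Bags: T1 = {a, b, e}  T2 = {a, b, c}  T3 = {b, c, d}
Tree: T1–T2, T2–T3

Yes; width 2.

Checking the three conditions: (i) the bags cover all of {a, b, c, d, e}; (ii) for each edge, some bag contains both endpoints; (iii) the bags containing any fixed vertex form a subtree. All hold, so the decomposition is valid with width 3 − 1 = 2.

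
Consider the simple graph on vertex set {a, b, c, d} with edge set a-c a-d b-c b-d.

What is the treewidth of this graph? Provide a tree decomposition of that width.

Treewidth 2.
One optimal decomposition is:
Bags: B1 = {a, b, d}  B2 = {a, b, c}
Tree: B1–B2

The largest bag has 3 vertices, giving width 2; this decomposition certifies tw(G) ≤ 2. The edges b–d–a–c–b form a cycle, so G is not a tree and its treewidth is at least 2. The upper and lower bounds meet at 2, so that is the treewidth.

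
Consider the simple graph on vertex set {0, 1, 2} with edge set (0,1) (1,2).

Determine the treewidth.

A width-1 tree decomposition is:
Bags: B1 = {0, 1}  B2 = {1, 2}
Tree: B1–B2
Every bag has size at most 2, so the width is 2 − 1 = 1 and tw(G) ≤ 1. Since G has at least one edge (e.g. 0–1), it is not an edgeless graph, so tw(G) ≥ 1. Therefore the treewidth is 1.

1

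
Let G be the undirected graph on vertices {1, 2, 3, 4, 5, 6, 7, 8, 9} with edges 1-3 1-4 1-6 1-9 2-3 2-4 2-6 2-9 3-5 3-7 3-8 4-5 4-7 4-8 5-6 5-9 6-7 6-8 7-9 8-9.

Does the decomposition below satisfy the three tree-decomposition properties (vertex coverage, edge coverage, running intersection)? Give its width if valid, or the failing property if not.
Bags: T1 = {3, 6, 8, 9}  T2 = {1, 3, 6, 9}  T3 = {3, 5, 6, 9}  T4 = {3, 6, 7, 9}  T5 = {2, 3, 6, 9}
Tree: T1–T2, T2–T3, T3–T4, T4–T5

A tree decomposition must satisfy three properties: every vertex lies in some bag; for every edge, both endpoints lie together in some bag; and for every vertex, the bags containing it form a connected subtree. Here vertex 4 appears in no bag, so the decomposition is invalid.

No — vertex 4 appears in no bag.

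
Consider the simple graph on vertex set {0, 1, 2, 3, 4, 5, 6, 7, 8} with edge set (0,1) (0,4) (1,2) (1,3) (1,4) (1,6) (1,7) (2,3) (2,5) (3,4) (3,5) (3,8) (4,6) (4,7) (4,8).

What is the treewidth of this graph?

2

A width-2 tree decomposition is:
Bags: B1 = {1, 3, 4}  B2 = {1, 2, 3}  B3 = {2, 3, 5}  B4 = {0, 1, 4}  B5 = {1, 4, 7}  B6 = {1, 4, 6}  B7 = {3, 4, 8}
Tree: B1–B2, B2–B3, B1–B4, B4–B5, B5–B6, B1–B7
The largest bag has 3 vertices, giving width 2; this decomposition certifies tw(G) ≤ 2. Conversely, {3, 4, 8} is a clique of size 3, and the vertices of any clique must share a bag in every tree decomposition; so some bag has ≥ 3 vertices and tw(G) ≥ 2. Therefore the treewidth is 2.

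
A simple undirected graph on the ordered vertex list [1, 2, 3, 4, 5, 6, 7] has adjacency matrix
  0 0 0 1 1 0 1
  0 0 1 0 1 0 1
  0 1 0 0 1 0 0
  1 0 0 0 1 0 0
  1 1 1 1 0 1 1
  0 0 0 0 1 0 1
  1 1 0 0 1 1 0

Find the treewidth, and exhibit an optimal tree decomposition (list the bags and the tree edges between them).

Treewidth 2.
One such decomposition:
Bags: B1 = {2, 5, 7}  B2 = {1, 5, 7}  B3 = {1, 4, 5}  B4 = {5, 6, 7}  B5 = {2, 3, 5}
Tree: B1–B2, B2–B3, B2–B4, B1–B5

Every bag has size at most 3, so the width is 3 − 1 = 2 and tw(G) ≤ 2. Conversely, {2, 3, 5} is a clique of size 3, and the vertices of any clique must share a bag in every tree decomposition; so some bag has ≥ 3 vertices and tw(G) ≥ 2. Therefore the treewidth is 2.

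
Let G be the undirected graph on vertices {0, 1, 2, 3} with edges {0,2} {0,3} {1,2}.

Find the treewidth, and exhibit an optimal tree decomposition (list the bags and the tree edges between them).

Treewidth 1.
One optimal decomposition is:
Bags: B1 = {1, 2}  B2 = {0, 2}  B3 = {0, 3}
Tree: B1–B2, B2–B3

The largest bag has 2 vertices, giving width 1; this decomposition certifies tw(G) ≤ 1. G has an edge, so its treewidth is at least 1. The upper and lower bounds meet at 1, so that is the treewidth.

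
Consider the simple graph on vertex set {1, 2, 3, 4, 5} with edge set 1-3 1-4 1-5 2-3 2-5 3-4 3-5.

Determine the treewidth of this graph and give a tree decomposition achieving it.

The largest bag has 3 vertices, giving width 2; this decomposition certifies tw(G) ≤ 2. On the other hand G contains the 3-clique {1, 3, 4}. A clique must lie in a single bag of any decomposition, so no decomposition can have width below 2. Combining the bounds, tw(G) = 2.

Treewidth 2.
Bags: B1 = {1, 3, 5}  B2 = {1, 3, 4}  B3 = {2, 3, 5}
Tree: B1–B2, B1–B3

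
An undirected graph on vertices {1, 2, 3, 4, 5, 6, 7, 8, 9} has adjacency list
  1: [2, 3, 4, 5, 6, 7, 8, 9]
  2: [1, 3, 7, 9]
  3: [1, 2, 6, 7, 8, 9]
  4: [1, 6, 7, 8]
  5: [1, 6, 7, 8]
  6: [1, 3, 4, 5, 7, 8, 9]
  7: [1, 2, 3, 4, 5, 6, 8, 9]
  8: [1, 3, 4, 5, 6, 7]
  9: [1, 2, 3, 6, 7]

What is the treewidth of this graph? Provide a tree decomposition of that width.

Treewidth 4.
Bags: B1 = {1, 4, 6, 7, 8}  B2 = {1, 3, 6, 7, 8}  B3 = {1, 3, 6, 7, 9}  B4 = {1, 2, 3, 7, 9}  B5 = {1, 5, 6, 7, 8}
Tree: B1–B2, B2–B3, B3–B4, B1–B5

Each bag holds 5 vertices, so the decomposition has width 4, which upper-bounds the treewidth. For the lower bound, the 5 vertices {1, 2, 3, 7, 9} are pairwise adjacent, and any tree decomposition puts a clique entirely inside one bag — forcing width ≥ 4. Therefore the treewidth is 4.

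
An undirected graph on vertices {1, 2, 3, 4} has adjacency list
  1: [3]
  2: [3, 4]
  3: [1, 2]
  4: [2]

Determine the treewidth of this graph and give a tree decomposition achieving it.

Each bag holds 2 vertices, so the decomposition has width 1, which upper-bounds the treewidth. G has an edge, so its treewidth is at least 1. Therefore the treewidth is 1.

Treewidth 1.
One such decomposition:
Bags: B1 = {2, 4}  B2 = {2, 3}  B3 = {1, 3}
Tree: B1–B2, B2–B3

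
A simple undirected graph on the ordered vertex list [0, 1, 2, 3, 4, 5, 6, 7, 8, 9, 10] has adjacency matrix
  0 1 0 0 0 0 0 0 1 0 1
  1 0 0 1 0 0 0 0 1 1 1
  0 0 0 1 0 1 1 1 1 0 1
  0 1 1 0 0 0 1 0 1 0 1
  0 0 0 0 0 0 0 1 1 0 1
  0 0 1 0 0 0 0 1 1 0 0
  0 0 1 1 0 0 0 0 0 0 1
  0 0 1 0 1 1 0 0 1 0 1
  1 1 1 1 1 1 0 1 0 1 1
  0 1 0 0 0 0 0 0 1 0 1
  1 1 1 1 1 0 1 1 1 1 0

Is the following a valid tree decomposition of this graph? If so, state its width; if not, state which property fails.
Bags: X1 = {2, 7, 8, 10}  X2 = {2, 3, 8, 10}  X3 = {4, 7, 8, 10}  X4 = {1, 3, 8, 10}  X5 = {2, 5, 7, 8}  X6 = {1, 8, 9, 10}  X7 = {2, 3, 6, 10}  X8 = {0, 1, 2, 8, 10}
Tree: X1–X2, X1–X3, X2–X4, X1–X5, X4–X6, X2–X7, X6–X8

No — bags containing vertex 2 are not connected in the tree.

A tree decomposition must satisfy three properties: every vertex lies in some bag; for every edge, both endpoints lie together in some bag; and for every vertex, the bags containing it form a connected subtree. Here bags containing vertex 2 are not connected in the tree, so the decomposition is invalid.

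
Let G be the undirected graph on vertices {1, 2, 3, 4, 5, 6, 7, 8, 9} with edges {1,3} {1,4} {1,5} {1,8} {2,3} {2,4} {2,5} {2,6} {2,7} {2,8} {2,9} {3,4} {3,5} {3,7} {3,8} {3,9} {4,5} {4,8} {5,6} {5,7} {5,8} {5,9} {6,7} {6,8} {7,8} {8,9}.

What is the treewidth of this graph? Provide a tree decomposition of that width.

Treewidth 4.
One optimal decomposition is:
Bags: B1 = {2, 3, 5, 7, 8}  B2 = {2, 5, 6, 7, 8}  B3 = {2, 3, 4, 5, 8}  B4 = {2, 3, 5, 8, 9}  B5 = {1, 3, 4, 5, 8}
Tree: B1–B2, B1–B3, B3–B4, B3–B5

The largest bag has 5 vertices, giving width 4; this decomposition certifies tw(G) ≤ 4. On the other hand G contains the 5-clique {1, 3, 4, 5, 8}. A clique must lie in a single bag of any decomposition, so no decomposition can have width below 4. Hence tw(G) = 4 exactly.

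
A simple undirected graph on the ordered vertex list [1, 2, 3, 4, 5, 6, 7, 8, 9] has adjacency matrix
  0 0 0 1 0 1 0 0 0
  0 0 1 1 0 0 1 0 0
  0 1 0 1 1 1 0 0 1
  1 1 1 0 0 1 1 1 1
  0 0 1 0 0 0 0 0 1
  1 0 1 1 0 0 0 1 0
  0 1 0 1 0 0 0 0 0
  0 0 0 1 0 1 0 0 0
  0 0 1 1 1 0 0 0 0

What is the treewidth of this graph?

2

A width-2 tree decomposition is:
Bags: B1 = {3, 4, 6}  B2 = {4, 6, 8}  B3 = {3, 4, 9}  B4 = {2, 3, 4}  B5 = {1, 4, 6}  B6 = {3, 5, 9}  B7 = {2, 4, 7}
Tree: B1–B2, B1–B3, B1–B4, B1–B5, B3–B6, B4–B7
Each bag holds 3 vertices, so the decomposition has width 2, which upper-bounds the treewidth. Conversely, {4, 6, 8} is a clique of size 3, and the vertices of any clique must share a bag in every tree decomposition; so some bag has ≥ 3 vertices and tw(G) ≥ 2. The upper and lower bounds meet at 2, so that is the treewidth.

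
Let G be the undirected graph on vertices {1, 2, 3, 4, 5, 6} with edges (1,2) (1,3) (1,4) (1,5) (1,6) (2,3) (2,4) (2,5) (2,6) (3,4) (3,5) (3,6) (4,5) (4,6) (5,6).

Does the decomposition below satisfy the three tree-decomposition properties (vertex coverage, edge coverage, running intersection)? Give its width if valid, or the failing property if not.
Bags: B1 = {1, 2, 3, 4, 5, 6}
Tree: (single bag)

Vertex coverage: the bags together contain {1, 2, 3, 4, 5, 6}, the full vertex set. Edge coverage: each edge of G has both endpoints in at least one bag. Running intersection: for every vertex, the bags containing it form a connected subtree. All three properties hold, so this is a valid tree decomposition of width max|bag| − 1 = 5, and hence tw(G) ≤ 5.

Yes; width 5.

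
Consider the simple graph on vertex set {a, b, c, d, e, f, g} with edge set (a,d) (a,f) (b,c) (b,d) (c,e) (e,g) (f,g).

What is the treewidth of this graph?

A width-2 tree decomposition is:
Bags: B1 = {b, c, d}  B2 = {c, d, e}  B3 = {d, e, g}  B4 = {d, f, g}  B5 = {a, d, f}
Tree: B1–B2, B2–B3, B3–B4, B4–B5
Every bag has size at most 3, so the width is 3 − 1 = 2 and tw(G) ≤ 2. For the lower bound, G contains the cycle d–b–c–e–g–f–a–d, so G is not a forest; only forests have treewidth ≤ 1, hence tw(G) ≥ 2. Hence tw(G) = 2 exactly.

2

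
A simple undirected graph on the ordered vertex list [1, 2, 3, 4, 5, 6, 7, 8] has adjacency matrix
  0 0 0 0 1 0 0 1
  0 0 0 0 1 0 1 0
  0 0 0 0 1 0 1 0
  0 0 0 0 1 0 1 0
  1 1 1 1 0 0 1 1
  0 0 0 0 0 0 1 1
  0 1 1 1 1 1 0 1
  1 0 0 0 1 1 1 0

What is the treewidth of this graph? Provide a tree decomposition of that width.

Every bag has size at most 3, so the width is 3 − 1 = 2 and tw(G) ≤ 2. For the lower bound, the 3 vertices {1, 5, 8} are pairwise adjacent, and any tree decomposition puts a clique entirely inside one bag — forcing width ≥ 2. The upper and lower bounds meet at 2, so that is the treewidth.

Treewidth 2.
One optimal decomposition is:
Bags: B1 = {6, 7, 8}  B2 = {5, 7, 8}  B3 = {2, 5, 7}  B4 = {1, 5, 8}  B5 = {3, 5, 7}  B6 = {4, 5, 7}
Tree: B1–B2, B2–B3, B2–B4, B2–B5, B2–B6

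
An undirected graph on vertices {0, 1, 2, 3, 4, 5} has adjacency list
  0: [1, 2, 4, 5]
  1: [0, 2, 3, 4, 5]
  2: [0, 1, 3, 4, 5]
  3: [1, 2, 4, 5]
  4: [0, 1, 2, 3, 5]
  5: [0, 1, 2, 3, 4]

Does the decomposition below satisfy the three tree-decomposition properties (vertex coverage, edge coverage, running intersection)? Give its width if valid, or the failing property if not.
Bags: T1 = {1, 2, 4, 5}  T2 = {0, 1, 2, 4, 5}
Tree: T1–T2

No — vertex 3 appears in no bag.

A tree decomposition must satisfy three properties: every vertex lies in some bag; for every edge, both endpoints lie together in some bag; and for every vertex, the bags containing it form a connected subtree. Here vertex 3 appears in no bag, so the decomposition is invalid.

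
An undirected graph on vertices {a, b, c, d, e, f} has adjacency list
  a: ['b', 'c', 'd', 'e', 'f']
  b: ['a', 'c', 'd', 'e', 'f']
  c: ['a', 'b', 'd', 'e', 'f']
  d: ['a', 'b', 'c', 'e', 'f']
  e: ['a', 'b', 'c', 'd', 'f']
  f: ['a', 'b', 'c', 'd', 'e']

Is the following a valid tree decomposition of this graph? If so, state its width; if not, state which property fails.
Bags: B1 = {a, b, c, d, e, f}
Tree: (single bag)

Yes; width 5.

Every vertex of G appears in some bag (union = {a, b, c, d, e, f}); every edge is covered by a bag; and for each vertex v the set of bags containing v is connected in the bag tree. The decomposition is therefore valid. The largest bag has 6 vertices, so the width is 5.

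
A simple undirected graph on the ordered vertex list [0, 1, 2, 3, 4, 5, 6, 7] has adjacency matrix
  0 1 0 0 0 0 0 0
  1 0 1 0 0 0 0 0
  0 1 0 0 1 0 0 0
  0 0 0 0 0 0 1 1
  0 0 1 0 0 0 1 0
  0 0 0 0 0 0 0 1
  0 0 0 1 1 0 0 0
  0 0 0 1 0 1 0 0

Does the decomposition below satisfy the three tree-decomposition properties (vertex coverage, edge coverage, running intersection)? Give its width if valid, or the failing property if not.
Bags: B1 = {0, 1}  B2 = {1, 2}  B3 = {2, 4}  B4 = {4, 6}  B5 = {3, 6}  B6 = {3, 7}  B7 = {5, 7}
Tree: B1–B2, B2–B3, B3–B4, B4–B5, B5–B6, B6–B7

Checking the three conditions: (i) the bags cover all of {0, 1, 2, 3, 4, 5, 6, 7}; (ii) for each edge, some bag contains both endpoints; (iii) the bags containing any fixed vertex form a subtree. All hold, so the decomposition is valid with width 2 − 1 = 1.

Yes; width 1.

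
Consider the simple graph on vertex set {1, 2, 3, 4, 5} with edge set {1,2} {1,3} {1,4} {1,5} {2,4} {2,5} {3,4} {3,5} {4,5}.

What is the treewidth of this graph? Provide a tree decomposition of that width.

Each bag holds 4 vertices, so the decomposition has width 3, which upper-bounds the treewidth. On the other hand G contains the 4-clique {1, 2, 4, 5}. A clique must lie in a single bag of any decomposition, so no decomposition can have width below 3. Combining the bounds, tw(G) = 3.

Treewidth 3.
One optimal decomposition is:
Bags: B1 = {1, 3, 4, 5}  B2 = {1, 2, 4, 5}
Tree: B1–B2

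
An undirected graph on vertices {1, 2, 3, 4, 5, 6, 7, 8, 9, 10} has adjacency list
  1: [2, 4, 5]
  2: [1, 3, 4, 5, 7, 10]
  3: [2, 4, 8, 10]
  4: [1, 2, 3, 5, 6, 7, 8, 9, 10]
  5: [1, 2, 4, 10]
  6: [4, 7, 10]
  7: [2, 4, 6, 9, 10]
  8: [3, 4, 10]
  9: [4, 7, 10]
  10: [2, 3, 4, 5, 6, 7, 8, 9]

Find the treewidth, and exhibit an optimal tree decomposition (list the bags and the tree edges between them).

Treewidth 3.
One such decomposition:
Bags: B1 = {2, 4, 5, 10}  B2 = {2, 3, 4, 10}  B3 = {2, 4, 7, 10}  B4 = {4, 7, 9, 10}  B5 = {1, 2, 4, 5}  B6 = {3, 4, 8, 10}  B7 = {4, 6, 7, 10}
Tree: B1–B2, B1–B3, B3–B4, B1–B5, B2–B6, B4–B7

The largest bag has 4 vertices, giving width 3; this decomposition certifies tw(G) ≤ 3. For the lower bound, the 4 vertices {1, 2, 4, 5} are pairwise adjacent, and any tree decomposition puts a clique entirely inside one bag — forcing width ≥ 3. Therefore the treewidth is 3.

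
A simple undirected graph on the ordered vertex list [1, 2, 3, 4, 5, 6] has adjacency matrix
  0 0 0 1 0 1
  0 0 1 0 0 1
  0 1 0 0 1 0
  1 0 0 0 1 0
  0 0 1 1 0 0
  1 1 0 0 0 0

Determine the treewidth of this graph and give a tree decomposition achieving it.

The largest bag has 3 vertices, giving width 2; this decomposition certifies tw(G) ≤ 2. For the lower bound, G contains the cycle 2–3–5–4–1–6–2, so G is not a forest; only forests have treewidth ≤ 1, hence tw(G) ≥ 2. Therefore the treewidth is 2.

Treewidth 2.
Bags: B1 = {2, 3, 5}  B2 = {2, 4, 5}  B3 = {1, 2, 4}  B4 = {1, 2, 6}
Tree: B1–B2, B2–B3, B3–B4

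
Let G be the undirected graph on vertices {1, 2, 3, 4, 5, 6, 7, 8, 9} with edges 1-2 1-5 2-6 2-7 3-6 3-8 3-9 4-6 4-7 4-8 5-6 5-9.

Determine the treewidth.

3

A width-3 tree decomposition is:
Bags: B1 = {2, 4, 7, 8}  B2 = {2, 4, 6, 8}  B3 = {2, 3, 6, 8}  B4 = {1, 2, 3, 6}  B5 = {1, 3, 5, 6}  B6 = {1, 3, 5, 9}
Tree: B1–B2, B2–B3, B3–B4, B4–B5, B5–B6
Every bag has size at most 4, so the width is 4 − 1 = 3 and tw(G) ≤ 3. For the lower bound: the 4 vertex sets {4,7,8}, {2}, {6}, {1,3,5,9} are disjoint, each induces a connected subgraph, and every pair is joined by at least one edge of G. Contracting each set to a single vertex therefore yields K_{4} as a minor, and since treewidth is minor-monotone, tw(G) ≥ tw(K_{4}) = 3. The upper and lower bounds meet at 3, so that is the treewidth.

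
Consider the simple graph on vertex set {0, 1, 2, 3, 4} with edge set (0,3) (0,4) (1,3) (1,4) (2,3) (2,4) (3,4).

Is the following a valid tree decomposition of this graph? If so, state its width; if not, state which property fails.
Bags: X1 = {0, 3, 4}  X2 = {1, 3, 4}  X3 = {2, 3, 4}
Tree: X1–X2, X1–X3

Checking the three conditions: (i) the bags cover all of {0, 1, 2, 3, 4}; (ii) for each edge, some bag contains both endpoints; (iii) the bags containing any fixed vertex form a subtree. All hold, so the decomposition is valid with width 3 − 1 = 2.

Yes; width 2.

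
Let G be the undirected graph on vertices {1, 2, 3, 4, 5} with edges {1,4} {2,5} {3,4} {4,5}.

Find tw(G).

A width-1 tree decomposition is:
Bags: B1 = {2, 5}  B2 = {4, 5}  B3 = {1, 4}  B4 = {3, 4}
Tree: B1–B2, B2–B3, B3–B4
Every bag has size at most 2, so the width is 2 − 1 = 1 and tw(G) ≤ 1. G has an edge, so its treewidth is at least 1. The upper and lower bounds meet at 1, so that is the treewidth.

1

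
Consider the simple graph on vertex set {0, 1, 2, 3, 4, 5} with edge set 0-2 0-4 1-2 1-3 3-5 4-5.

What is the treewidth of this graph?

2

A width-2 tree decomposition is:
Bags: B1 = {1, 3, 5}  B2 = {1, 4, 5}  B3 = {0, 1, 4}  B4 = {0, 1, 2}
Tree: B1–B2, B2–B3, B3–B4
Every bag has size at most 3, so the width is 3 − 1 = 2 and tw(G) ≤ 2. For the lower bound, G contains the cycle 1–3–5–4–0–2–1, so G is not a forest; only forests have treewidth ≤ 1, hence tw(G) ≥ 2. Combining the bounds, tw(G) = 2.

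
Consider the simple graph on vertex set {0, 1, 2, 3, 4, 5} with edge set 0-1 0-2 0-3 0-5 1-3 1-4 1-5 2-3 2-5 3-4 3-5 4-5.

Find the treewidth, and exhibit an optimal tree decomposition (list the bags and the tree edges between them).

The largest bag has 4 vertices, giving width 3; this decomposition certifies tw(G) ≤ 3. For the lower bound, the 4 vertices {0, 1, 3, 5} are pairwise adjacent, and any tree decomposition puts a clique entirely inside one bag — forcing width ≥ 3. Combining the bounds, tw(G) = 3.

Treewidth 3.
One optimal decomposition is:
Bags: B1 = {1, 3, 4, 5}  B2 = {0, 1, 3, 5}  B3 = {0, 2, 3, 5}
Tree: B1–B2, B2–B3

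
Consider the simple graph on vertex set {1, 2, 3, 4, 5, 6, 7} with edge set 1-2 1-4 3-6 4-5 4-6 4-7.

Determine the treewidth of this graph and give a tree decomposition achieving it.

Treewidth 1.
One such decomposition:
Bags: B1 = {1, 4}  B2 = {4, 6}  B3 = {1, 2}  B4 = {4, 5}  B5 = {3, 6}  B6 = {4, 7}
Tree: B1–B2, B1–B3, B1–B4, B2–B5, B1–B6

Every bag has size at most 2, so the width is 2 − 1 = 1 and tw(G) ≤ 1. Any graph with an edge has treewidth ≥ 1, and G has the edge 4–1. Combining the bounds, tw(G) = 1.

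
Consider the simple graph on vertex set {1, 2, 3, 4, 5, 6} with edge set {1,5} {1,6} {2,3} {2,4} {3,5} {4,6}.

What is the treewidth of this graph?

A width-2 tree decomposition is:
Bags: B1 = {2, 4, 6}  B2 = {2, 3, 6}  B3 = {3, 5, 6}  B4 = {1, 5, 6}
Tree: B1–B2, B2–B3, B3–B4
The largest bag has 3 vertices, giving width 2; this decomposition certifies tw(G) ≤ 2. Since 6–4–2–3–5–1–6 is a cycle in G, G is not acyclic. Forests are exactly the graphs of treewidth ≤ 1, so tw(G) ≥ 2. Combining the bounds, tw(G) = 2.

2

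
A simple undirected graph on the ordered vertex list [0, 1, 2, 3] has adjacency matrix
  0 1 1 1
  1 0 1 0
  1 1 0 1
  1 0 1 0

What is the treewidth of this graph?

2

A width-2 tree decomposition is:
Bags: B1 = {0, 1, 2}  B2 = {0, 2, 3}
Tree: B1–B2
Every bag has size at most 3, so the width is 3 − 1 = 2 and tw(G) ≤ 2. On the other hand G contains the 3-clique {0, 1, 2}. A clique must lie in a single bag of any decomposition, so no decomposition can have width below 2. Hence tw(G) = 2 exactly.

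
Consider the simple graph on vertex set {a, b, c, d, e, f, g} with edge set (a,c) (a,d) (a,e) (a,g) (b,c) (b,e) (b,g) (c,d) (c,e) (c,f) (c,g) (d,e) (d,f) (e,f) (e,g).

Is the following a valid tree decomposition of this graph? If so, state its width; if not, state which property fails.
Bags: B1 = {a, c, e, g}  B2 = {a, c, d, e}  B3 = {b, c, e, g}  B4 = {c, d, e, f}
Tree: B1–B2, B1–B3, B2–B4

Vertex coverage: the bags together contain {a, b, c, d, e, f, g}, the full vertex set. Edge coverage: each edge of G has both endpoints in at least one bag. Running intersection: for every vertex, the bags containing it form a connected subtree. All three properties hold, so this is a valid tree decomposition of width max|bag| − 1 = 3, and hence tw(G) ≤ 3.

Yes; width 3.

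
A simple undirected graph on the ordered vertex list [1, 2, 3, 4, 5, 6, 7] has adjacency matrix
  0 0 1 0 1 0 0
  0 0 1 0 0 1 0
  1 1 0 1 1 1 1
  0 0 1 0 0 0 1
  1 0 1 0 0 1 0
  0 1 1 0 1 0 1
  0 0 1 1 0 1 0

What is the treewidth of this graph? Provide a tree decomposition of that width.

Every bag has size at most 3, so the width is 3 − 1 = 2 and tw(G) ≤ 2. Conversely, {1, 3, 5} is a clique of size 3, and the vertices of any clique must share a bag in every tree decomposition; so some bag has ≥ 3 vertices and tw(G) ≥ 2. Hence tw(G) = 2 exactly.

Treewidth 2.
Bags: B1 = {3, 6, 7}  B2 = {2, 3, 6}  B3 = {3, 4, 7}  B4 = {3, 5, 6}  B5 = {1, 3, 5}
Tree: B1–B2, B1–B3, B2–B4, B4–B5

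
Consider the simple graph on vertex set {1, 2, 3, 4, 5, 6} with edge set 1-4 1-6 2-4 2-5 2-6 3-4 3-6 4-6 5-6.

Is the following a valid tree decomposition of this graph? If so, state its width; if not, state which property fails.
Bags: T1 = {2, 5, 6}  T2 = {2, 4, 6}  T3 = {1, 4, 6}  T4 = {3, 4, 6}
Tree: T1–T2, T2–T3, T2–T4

Yes; width 2.

Every vertex of G appears in some bag (union = {1, 2, 3, 4, 5, 6}); every edge is covered by a bag; and for each vertex v the set of bags containing v is connected in the bag tree. The decomposition is therefore valid. The largest bag has 3 vertices, so the width is 2.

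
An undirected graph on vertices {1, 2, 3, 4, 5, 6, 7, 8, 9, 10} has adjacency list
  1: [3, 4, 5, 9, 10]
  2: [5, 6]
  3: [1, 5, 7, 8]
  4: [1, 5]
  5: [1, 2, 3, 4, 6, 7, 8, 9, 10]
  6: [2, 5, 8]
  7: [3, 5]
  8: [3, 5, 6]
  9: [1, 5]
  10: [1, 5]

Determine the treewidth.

A width-2 tree decomposition is:
Bags: B1 = {1, 3, 5}  B2 = {3, 5, 7}  B3 = {3, 5, 8}  B4 = {1, 5, 10}  B5 = {5, 6, 8}  B6 = {1, 4, 5}  B7 = {2, 5, 6}  B8 = {1, 5, 9}
Tree: B1–B2, B1–B3, B1–B4, B3–B5, B4–B6, B5–B7, B4–B8
Each bag holds 3 vertices, so the decomposition has width 2, which upper-bounds the treewidth. Conversely, {1, 5, 9} is a clique of size 3, and the vertices of any clique must share a bag in every tree decomposition; so some bag has ≥ 3 vertices and tw(G) ≥ 2. Hence tw(G) = 2 exactly.

2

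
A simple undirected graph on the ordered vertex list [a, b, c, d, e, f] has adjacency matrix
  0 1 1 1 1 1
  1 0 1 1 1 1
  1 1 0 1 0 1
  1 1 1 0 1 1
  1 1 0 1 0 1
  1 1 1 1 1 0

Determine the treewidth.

A width-4 tree decomposition is:
Bags: B1 = {a, b, c, d, f}  B2 = {a, b, d, e, f}
Tree: B1–B2
Each bag holds 5 vertices, so the decomposition has width 4, which upper-bounds the treewidth. For the lower bound, the 5 vertices {a, b, d, e, f} are pairwise adjacent, and any tree decomposition puts a clique entirely inside one bag — forcing width ≥ 4. Hence tw(G) = 4 exactly.

4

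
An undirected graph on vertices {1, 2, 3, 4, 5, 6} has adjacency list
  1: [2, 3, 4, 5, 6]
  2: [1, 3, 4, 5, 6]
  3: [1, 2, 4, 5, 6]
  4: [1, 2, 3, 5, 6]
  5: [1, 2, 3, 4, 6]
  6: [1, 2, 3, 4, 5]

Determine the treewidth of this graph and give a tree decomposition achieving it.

Treewidth 5.
One such decomposition:
Bags: B1 = {1, 2, 3, 4, 5, 6}
Tree: (single bag)

A single bag containing all 6 vertices is trivially a valid decomposition of width 5. For the lower bound, the 6 vertices {1, 2, 3, 4, 5, 6} are pairwise adjacent, and any tree decomposition puts a clique entirely inside one bag — forcing width ≥ 5. Hence tw(G) = 5 exactly.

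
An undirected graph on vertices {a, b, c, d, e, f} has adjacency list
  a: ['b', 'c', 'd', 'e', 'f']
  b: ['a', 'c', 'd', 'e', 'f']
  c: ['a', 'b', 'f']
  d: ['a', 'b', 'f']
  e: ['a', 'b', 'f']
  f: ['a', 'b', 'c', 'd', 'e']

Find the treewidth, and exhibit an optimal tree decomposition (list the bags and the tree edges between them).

Every bag has size at most 4, so the width is 4 − 1 = 3 and tw(G) ≤ 3. For the lower bound, the 4 vertices {a, b, d, f} are pairwise adjacent, and any tree decomposition puts a clique entirely inside one bag — forcing width ≥ 3. The upper and lower bounds meet at 3, so that is the treewidth.

Treewidth 3.
Bags: B1 = {a, b, d, f}  B2 = {a, b, c, f}  B3 = {a, b, e, f}
Tree: B1–B2, B2–B3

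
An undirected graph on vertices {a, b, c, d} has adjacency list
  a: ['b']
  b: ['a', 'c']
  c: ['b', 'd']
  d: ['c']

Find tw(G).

1

A width-1 tree decomposition is:
Bags: B1 = {c, d}  B2 = {b, c}  B3 = {a, b}
Tree: B1–B2, B2–B3
Each bag holds 2 vertices, so the decomposition has width 1, which upper-bounds the treewidth. Any graph with an edge has treewidth ≥ 1, and G has the edge d–c. The upper and lower bounds meet at 1, so that is the treewidth.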